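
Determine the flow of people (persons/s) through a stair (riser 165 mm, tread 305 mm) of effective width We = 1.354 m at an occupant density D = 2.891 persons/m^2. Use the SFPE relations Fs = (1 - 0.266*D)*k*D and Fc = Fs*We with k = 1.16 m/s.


1 - 0.266*D = 1 - 0.266*2.891 = 0.23099
Fs = 0.23099 * 1.16 * 2.891 = 0.77465 persons/(s*m)
Fc = 0.77465 * 1.354 = 1.0489 persons/s

1.0489 persons/s


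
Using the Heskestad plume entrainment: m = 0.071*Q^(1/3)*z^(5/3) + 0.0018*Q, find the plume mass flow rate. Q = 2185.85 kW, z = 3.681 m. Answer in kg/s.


Q^(1/3) = 12.978
z^(5/3) = 8.7756
First term = 0.071 * 12.978 * 8.7756 = 8.0861
Second term = 0.0018 * 2185.85 = 3.9345
m = 12.021 kg/s

12.021 kg/s


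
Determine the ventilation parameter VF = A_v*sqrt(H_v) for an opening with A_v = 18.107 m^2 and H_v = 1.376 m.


sqrt(H_v) = 1.1730
VF = 18.107 * 1.1730 = 21.240 m^(5/2)

21.240 m^(5/2)


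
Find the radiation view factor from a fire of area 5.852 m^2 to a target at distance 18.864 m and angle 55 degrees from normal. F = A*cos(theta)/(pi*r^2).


cos(55 deg) = 0.57358
pi*r^2 = 1117.9
F = 5.852 * 0.57358 / 1117.9 = 0.0030025

0.0030025


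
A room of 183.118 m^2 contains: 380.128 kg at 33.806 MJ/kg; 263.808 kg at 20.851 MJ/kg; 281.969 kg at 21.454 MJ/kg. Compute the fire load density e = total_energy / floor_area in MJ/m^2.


Total energy = 380.128*33.806 + 263.808*20.851 + 281.969*21.454
= 12850.61 + 5500.661 + 6049.363
= 24400.63 MJ
e = 24400.63 / 183.118 = 133.25 MJ/m^2

133.25 MJ/m^2


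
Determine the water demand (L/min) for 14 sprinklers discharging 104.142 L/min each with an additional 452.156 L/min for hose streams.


Sprinkler demand = 14 * 104.142 = 1457.988 L/min
Total = 1457.988 + 452.156 = 1910.144 L/min

1910.144 L/min


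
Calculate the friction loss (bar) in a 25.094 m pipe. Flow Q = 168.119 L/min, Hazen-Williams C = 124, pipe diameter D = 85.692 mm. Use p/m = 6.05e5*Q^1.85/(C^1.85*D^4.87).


Q^1.85 = 13104
C^1.85 = 7461.6
D^4.87 = 2.5907e+09
p/m = 0.00041011 bar/m
p_total = 0.00041011 * 25.094 = 0.010291 bar

0.010291 bar


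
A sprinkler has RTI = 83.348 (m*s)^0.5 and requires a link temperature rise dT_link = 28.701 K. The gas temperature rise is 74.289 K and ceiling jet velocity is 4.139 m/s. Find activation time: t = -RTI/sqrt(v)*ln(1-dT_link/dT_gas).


dT_link/dT_gas = 0.38634
ln(1 - 0.38634) = -0.48832
t = -83.348 / sqrt(4.139) * -0.48832 = 20.006 s

20.006 s


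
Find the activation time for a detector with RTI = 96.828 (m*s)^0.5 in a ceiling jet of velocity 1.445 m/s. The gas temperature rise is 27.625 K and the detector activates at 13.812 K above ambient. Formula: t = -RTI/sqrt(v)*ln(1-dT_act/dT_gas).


dT_act/dT_gas = 0.49998
ln(1 - 0.49998) = -0.69311
t = -96.828 / sqrt(1.445) * -0.69311 = 55.830 s

55.830 s


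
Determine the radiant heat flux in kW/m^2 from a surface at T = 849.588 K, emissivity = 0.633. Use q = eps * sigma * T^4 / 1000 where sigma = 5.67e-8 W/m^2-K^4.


T^4 = 5.2099e+11
q = 0.633 * 5.67e-8 * 5.2099e+11 / 1000 = 18.699 kW/m^2

18.699 kW/m^2


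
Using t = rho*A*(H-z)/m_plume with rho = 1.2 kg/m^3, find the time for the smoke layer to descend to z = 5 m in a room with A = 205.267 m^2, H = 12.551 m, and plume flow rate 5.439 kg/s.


H - z = 7.551 m
t = 1.2 * 205.267 * 7.551 / 5.439 = 341.97 s

341.97 s


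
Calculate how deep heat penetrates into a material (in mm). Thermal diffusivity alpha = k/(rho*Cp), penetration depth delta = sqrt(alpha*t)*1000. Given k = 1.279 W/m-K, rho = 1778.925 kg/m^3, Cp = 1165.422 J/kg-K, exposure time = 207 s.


alpha = 1.279 / (1778.925 * 1165.422) = 6.1692e-07 m^2/s
alpha * t = 0.00012770
delta = sqrt(0.00012770) * 1000 = 11.301 mm

11.301 mm


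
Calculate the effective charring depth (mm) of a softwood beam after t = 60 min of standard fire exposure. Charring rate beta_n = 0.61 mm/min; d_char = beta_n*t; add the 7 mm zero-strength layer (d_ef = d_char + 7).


d_char = 0.61 * 60 = 36.6 mm
d_ef = 36.6 + 1.0*7 = 43.6 mm

43.6 mm


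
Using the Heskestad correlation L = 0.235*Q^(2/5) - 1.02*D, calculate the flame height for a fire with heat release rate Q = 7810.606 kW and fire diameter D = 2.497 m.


Q^(2/5) = 36.064
0.235 * Q^(2/5) = 8.4750
1.02 * D = 2.5469
L = 5.9281 m

5.9281 m


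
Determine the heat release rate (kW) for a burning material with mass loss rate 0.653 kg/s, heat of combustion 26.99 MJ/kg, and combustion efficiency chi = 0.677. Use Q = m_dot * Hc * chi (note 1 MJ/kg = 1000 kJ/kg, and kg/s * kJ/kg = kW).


Hc = 26.99 MJ/kg = 26.99 * 1000 kJ/kg = 26990 kJ/kg
Q = 0.653 kg/s * 26990 kJ/kg * 0.677 = 11932 kW

11932 kW


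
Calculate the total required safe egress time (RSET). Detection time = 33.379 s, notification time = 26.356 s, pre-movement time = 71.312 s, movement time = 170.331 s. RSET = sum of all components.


Total = 33.379 + 26.356 + 71.312 + 170.331 = 301.378 s

301.378 s


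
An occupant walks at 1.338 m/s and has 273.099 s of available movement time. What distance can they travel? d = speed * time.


d = 1.338 * 273.099 = 365.41 m

365.41 m


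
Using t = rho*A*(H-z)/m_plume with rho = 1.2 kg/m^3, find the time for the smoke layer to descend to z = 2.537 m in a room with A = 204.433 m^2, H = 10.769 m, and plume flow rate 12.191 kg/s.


H - z = 8.232 m
t = 1.2 * 204.433 * 8.232 / 12.191 = 165.65 s

165.65 s


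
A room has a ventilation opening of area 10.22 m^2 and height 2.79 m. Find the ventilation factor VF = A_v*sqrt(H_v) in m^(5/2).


sqrt(H_v) = 1.6703
VF = 10.22 * 1.6703 = 17.071 m^(5/2)

17.071 m^(5/2)


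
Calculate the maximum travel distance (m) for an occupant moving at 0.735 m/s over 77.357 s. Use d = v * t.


d = 0.735 * 77.357 = 56.857 m

56.857 m


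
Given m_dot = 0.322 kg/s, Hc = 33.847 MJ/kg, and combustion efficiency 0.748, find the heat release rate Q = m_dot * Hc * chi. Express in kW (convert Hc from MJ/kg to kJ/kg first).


Hc = 33.847 MJ/kg = 33.847 * 1000 kJ/kg = 33847 kJ/kg
Q = 0.322 kg/s * 33847 kJ/kg * 0.748 = 8152.3 kW

8152.3 kW


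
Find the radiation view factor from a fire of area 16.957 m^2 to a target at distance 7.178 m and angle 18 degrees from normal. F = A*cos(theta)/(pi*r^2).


cos(18 deg) = 0.95106
pi*r^2 = 161.87
F = 16.957 * 0.95106 / 161.87 = 0.099632

0.099632


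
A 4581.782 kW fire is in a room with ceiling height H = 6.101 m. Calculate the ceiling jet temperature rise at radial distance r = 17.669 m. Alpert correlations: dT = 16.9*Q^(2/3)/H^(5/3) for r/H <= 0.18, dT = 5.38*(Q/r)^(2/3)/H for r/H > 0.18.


r/H = 17.669 / 6.101 = 2.8961
r/H > 0.18, so dT = 5.38*(Q/r)^(2/3)/H
Q/r = 259.31
(Q/r)^(2/3) = 40.664
dT = 5.38 * 40.664 / 6.101 = 35.859 K

35.859 K


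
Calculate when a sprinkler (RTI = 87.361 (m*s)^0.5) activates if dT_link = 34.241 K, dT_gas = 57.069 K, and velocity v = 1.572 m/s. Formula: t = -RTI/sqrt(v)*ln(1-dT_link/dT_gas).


dT_link/dT_gas = 0.59999
ln(1 - 0.59999) = -0.91627
t = -87.361 / sqrt(1.572) * -0.91627 = 63.843 s

63.843 s


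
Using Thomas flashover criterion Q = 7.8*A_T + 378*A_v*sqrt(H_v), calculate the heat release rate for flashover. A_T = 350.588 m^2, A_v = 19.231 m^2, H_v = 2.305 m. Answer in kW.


7.8*A_T = 2734.6
sqrt(H_v) = 1.5182
378*A_v*sqrt(H_v) = 11036
Q = 2734.6 + 11036 = 13771 kW

13771 kW


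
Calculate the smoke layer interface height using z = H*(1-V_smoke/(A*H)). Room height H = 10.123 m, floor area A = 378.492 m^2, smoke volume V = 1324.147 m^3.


V/(A*H) = 0.34560
1 - 0.34560 = 0.65440
z = 10.123 * 0.65440 = 6.6245 m

6.6245 m


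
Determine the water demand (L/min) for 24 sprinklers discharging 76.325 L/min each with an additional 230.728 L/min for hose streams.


Sprinkler demand = 24 * 76.325 = 1831.8 L/min
Total = 1831.8 + 230.728 = 2062.528 L/min

2062.528 L/min


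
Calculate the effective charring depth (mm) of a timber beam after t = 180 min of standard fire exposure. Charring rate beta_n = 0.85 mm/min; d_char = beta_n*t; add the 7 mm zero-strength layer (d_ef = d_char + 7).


d_char = 0.85 * 180 = 153 mm
d_ef = 153 + 1.0*7 = 160 mm

160 mm


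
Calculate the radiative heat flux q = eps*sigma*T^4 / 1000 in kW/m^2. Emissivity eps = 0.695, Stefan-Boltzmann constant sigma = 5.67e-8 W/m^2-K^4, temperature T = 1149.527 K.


T^4 = 1.7461e+12
q = 0.695 * 5.67e-8 * 1.7461e+12 / 1000 = 68.809 kW/m^2

68.809 kW/m^2


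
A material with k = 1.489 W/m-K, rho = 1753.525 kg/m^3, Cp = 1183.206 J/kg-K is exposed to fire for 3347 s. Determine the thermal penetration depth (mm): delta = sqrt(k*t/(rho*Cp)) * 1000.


alpha = 1.489 / (1753.525 * 1183.206) = 7.1767e-07 m^2/s
alpha * t = 0.0024020
delta = sqrt(0.0024020) * 1000 = 49.010 mm

49.010 mm


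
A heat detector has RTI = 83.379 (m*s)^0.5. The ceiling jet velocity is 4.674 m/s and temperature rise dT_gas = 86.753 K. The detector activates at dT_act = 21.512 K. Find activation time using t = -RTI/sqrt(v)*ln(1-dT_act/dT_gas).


dT_act/dT_gas = 0.24797
ln(1 - 0.24797) = -0.28498
t = -83.379 / sqrt(4.674) * -0.28498 = 10.991 s

10.991 s


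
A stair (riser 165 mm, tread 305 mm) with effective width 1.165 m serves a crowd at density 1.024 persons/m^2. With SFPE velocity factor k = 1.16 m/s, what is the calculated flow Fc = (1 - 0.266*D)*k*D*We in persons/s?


1 - 0.266*D = 1 - 0.266*1.024 = 0.72762
Fs = 0.72762 * 1.16 * 1.024 = 0.86429 persons/(s*m)
Fc = 0.86429 * 1.165 = 1.0069 persons/s

1.0069 persons/s


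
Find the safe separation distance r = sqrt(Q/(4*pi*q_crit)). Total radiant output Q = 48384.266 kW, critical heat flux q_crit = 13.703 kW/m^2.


4*pi*q_crit = 172.20
Q/(4*pi*q_crit) = 280.98
r = sqrt(280.98) = 16.763 m

16.763 m


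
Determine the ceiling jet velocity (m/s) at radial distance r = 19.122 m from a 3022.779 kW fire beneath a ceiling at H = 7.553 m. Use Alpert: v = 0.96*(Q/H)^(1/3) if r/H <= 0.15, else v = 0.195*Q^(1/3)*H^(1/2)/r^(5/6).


r/H = 19.122 / 7.553 = 2.5317
r/H > 0.15, so v = 0.195*Q^(1/3)*H^(1/2)/r^(5/6)
Q^(1/3) = 14.459
H^(1/2) = 2.7483
r^(5/6) = 11.693
v = 0.195 * 14.459 * 2.7483 / 11.693 = 0.66265 m/s

0.66265 m/s


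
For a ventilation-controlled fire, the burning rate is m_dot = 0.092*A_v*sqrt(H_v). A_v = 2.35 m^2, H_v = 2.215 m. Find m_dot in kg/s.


sqrt(H_v) = 1.4883
m_dot = 0.092 * 2.35 * 1.4883 = 0.32177 kg/s

0.32177 kg/s


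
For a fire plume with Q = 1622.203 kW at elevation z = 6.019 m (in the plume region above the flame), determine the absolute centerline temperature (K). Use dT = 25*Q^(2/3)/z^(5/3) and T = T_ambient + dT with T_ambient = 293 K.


Q^(2/3) = 138.06
z^(5/3) = 19.916
dT = 25 * 138.06 / 19.916 = 173.30 K
T = 293 + 173.30 = 466.30 K

466.30 K


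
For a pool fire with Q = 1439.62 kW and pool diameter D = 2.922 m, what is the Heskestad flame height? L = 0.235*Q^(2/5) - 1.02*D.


Q^(2/5) = 18.336
0.235 * Q^(2/5) = 4.3089
1.02 * D = 2.9804
L = 1.3285 m

1.3285 m


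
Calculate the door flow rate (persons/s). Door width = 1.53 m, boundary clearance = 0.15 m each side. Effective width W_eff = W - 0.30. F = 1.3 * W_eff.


W_eff = 1.53 - 0.30 = 1.23 m
F = 1.3 * 1.23 = 1.599 persons/s

1.599 persons/s


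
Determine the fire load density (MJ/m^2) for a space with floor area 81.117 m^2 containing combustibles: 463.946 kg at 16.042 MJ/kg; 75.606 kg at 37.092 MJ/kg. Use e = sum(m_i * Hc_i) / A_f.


Total energy = 463.946*16.042 + 75.606*37.092
= 7442.622 + 2804.378
= 10247.00 MJ
e = 10247.00 / 81.117 = 126.32 MJ/m^2

126.32 MJ/m^2


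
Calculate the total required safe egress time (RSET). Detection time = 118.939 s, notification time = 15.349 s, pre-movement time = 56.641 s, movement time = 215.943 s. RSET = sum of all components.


Total = 118.939 + 15.349 + 56.641 + 215.943 = 406.872 s

406.872 s


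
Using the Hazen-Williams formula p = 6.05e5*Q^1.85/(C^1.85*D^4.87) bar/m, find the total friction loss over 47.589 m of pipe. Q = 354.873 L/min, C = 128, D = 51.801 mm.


Q^1.85 = 52196
C^1.85 = 7913.0
D^4.87 = 2.2327e+08
p/m = 0.017874 bar/m
p_total = 0.017874 * 47.589 = 0.85061 bar

0.85061 bar


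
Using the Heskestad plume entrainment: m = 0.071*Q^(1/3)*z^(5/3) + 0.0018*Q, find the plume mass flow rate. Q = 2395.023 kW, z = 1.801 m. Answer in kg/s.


Q^(1/3) = 13.379
z^(5/3) = 2.6660
First term = 0.071 * 13.379 * 2.6660 = 2.5325
Second term = 0.0018 * 2395.023 = 4.3110
m = 6.8436 kg/s

6.8436 kg/s


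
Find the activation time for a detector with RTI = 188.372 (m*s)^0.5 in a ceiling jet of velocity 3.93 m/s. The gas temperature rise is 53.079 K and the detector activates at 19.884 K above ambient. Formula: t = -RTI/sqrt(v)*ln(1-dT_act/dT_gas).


dT_act/dT_gas = 0.37461
ln(1 - 0.37461) = -0.46938
t = -188.372 / sqrt(3.93) * -0.46938 = 44.601 s

44.601 s


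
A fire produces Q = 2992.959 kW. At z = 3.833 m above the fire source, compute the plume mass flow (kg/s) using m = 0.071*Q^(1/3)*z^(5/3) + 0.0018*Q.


Q^(1/3) = 14.411
z^(5/3) = 9.3878
First term = 0.071 * 14.411 * 9.3878 = 9.6056
Second term = 0.0018 * 2992.959 = 5.3873
m = 14.993 kg/s

14.993 kg/s


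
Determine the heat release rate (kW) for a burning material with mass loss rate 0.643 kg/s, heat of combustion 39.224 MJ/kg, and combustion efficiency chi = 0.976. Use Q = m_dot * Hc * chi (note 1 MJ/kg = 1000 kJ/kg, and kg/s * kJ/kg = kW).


Hc = 39.224 MJ/kg = 39.224 * 1000 kJ/kg = 39224 kJ/kg
Q = 0.643 kg/s * 39224 kJ/kg * 0.976 = 24616 kW

24616 kW


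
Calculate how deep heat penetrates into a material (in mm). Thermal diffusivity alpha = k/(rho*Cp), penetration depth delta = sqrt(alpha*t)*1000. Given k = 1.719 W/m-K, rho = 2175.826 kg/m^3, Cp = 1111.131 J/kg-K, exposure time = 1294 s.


alpha = 1.719 / (2175.826 * 1111.131) = 7.1103e-07 m^2/s
alpha * t = 0.00092007
delta = sqrt(0.00092007) * 1000 = 30.333 mm

30.333 mm


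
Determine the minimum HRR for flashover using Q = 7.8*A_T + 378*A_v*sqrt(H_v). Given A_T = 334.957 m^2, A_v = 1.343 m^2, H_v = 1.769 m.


7.8*A_T = 2612.7
sqrt(H_v) = 1.3300
378*A_v*sqrt(H_v) = 675.20
Q = 2612.7 + 675.20 = 3287.9 kW

3287.9 kW


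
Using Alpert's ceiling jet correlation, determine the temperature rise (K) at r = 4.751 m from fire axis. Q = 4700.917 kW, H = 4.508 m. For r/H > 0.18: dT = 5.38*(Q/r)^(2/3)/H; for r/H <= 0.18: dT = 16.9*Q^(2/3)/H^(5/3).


r/H = 4.751 / 4.508 = 1.0539
r/H > 0.18, so dT = 5.38*(Q/r)^(2/3)/H
Q/r = 989.46
(Q/r)^(2/3) = 99.296
dT = 5.38 * 99.296 / 4.508 = 118.50 K

118.50 K


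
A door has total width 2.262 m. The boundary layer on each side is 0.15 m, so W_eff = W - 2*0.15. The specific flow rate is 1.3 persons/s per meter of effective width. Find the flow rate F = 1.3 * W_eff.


W_eff = 2.262 - 0.30 = 1.962 m
F = 1.3 * 1.962 = 2.5506 persons/s

2.5506 persons/s


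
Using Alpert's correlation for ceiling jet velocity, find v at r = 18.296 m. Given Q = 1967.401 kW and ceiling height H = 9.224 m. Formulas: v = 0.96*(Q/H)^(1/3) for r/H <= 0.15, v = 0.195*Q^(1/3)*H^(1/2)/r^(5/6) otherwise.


r/H = 18.296 / 9.224 = 1.9835
r/H > 0.15, so v = 0.195*Q^(1/3)*H^(1/2)/r^(5/6)
Q^(1/3) = 12.530
H^(1/2) = 3.0371
r^(5/6) = 11.271
v = 0.195 * 12.530 * 3.0371 / 11.271 = 0.65841 m/s

0.65841 m/s


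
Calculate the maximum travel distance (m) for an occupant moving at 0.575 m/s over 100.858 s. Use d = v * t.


d = 0.575 * 100.858 = 57.993 m

57.993 m


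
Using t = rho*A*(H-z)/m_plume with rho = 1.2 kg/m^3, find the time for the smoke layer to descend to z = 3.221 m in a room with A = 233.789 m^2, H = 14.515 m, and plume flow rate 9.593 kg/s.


H - z = 11.294 m
t = 1.2 * 233.789 * 11.294 / 9.593 = 330.29 s

330.29 s


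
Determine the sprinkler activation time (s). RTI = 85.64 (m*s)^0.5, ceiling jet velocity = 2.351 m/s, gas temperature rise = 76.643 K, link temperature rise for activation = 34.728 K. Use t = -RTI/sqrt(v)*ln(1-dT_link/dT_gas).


dT_link/dT_gas = 0.45311
ln(1 - 0.45311) = -0.60351
t = -85.64 / sqrt(2.351) * -0.60351 = 33.708 s

33.708 s


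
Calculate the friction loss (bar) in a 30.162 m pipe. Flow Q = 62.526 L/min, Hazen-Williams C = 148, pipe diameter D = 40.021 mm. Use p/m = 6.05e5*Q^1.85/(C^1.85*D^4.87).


Q^1.85 = 2102.4
C^1.85 = 10351
D^4.87 = 6.3554e+07
p/m = 0.0019335 bar/m
p_total = 0.0019335 * 30.162 = 0.058318 bar

0.058318 bar


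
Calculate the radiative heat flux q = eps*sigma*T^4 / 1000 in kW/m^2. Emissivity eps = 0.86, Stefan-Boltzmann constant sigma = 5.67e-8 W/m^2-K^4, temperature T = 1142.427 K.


T^4 = 1.7034e+12
q = 0.86 * 5.67e-8 * 1.7034e+12 / 1000 = 83.061 kW/m^2

83.061 kW/m^2


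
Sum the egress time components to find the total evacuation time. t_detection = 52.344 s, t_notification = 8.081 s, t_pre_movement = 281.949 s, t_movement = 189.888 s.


Total = 52.344 + 8.081 + 281.949 + 189.888 = 532.262 s

532.262 s


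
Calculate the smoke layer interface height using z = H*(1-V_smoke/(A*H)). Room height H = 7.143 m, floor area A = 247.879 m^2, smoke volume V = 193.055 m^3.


V/(A*H) = 0.10903
1 - 0.10903 = 0.89097
z = 7.143 * 0.89097 = 6.3642 m

6.3642 m


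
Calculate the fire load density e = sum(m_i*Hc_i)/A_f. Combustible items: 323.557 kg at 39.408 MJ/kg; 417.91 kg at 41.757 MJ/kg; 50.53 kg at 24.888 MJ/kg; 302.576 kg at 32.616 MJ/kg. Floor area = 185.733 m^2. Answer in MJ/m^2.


Total energy = 323.557*39.408 + 417.91*41.757 + 50.53*24.888 + 302.576*32.616
= 12750.73 + 17450.67 + 1257.591 + 9868.819
= 41327.81 MJ
e = 41327.81 / 185.733 = 222.51 MJ/m^2

222.51 MJ/m^2


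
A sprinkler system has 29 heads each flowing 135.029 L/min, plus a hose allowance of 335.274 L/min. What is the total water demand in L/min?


Sprinkler demand = 29 * 135.029 = 3915.841 L/min
Total = 3915.841 + 335.274 = 4251.115 L/min

4251.115 L/min


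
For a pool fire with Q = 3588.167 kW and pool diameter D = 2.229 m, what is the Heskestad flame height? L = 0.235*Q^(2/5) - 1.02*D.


Q^(2/5) = 26.421
0.235 * Q^(2/5) = 6.2089
1.02 * D = 2.2736
L = 3.9354 m

3.9354 m


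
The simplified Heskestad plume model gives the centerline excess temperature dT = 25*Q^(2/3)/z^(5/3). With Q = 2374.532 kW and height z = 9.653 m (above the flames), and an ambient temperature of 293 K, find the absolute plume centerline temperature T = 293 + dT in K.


Q^(2/3) = 177.99
z^(5/3) = 43.763
dT = 25 * 177.99 / 43.763 = 101.68 K
T = 293 + 101.68 = 394.68 K

394.68 K


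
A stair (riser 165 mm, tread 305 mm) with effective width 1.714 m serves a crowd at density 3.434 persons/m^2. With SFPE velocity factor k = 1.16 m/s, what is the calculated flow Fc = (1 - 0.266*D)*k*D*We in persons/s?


1 - 0.266*D = 1 - 0.266*3.434 = 0.086556
Fs = 0.086556 * 1.16 * 3.434 = 0.34479 persons/(s*m)
Fc = 0.34479 * 1.714 = 0.59097 persons/s

0.59097 persons/s


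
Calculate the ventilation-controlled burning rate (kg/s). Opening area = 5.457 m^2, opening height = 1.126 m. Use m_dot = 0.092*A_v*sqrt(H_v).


sqrt(H_v) = 1.0611
m_dot = 0.092 * 5.457 * 1.0611 = 0.53273 kg/s

0.53273 kg/s


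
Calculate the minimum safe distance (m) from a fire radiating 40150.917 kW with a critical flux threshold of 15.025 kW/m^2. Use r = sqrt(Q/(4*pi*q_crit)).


4*pi*q_crit = 188.81
Q/(4*pi*q_crit) = 212.65
r = sqrt(212.65) = 14.583 m

14.583 m


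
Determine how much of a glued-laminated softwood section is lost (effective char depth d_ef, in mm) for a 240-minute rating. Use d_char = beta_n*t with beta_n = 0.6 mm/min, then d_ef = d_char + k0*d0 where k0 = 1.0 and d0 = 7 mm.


d_char = 0.6 * 240 = 144 mm
d_ef = 144 + 1.0*7 = 151 mm

151 mm


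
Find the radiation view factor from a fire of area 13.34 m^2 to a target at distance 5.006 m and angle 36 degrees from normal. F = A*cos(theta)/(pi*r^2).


cos(36 deg) = 0.80902
pi*r^2 = 78.728
F = 13.34 * 0.80902 / 78.728 = 0.13708

0.13708


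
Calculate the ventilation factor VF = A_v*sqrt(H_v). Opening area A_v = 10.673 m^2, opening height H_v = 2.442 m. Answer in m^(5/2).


sqrt(H_v) = 1.5627
VF = 10.673 * 1.5627 = 16.679 m^(5/2)

16.679 m^(5/2)


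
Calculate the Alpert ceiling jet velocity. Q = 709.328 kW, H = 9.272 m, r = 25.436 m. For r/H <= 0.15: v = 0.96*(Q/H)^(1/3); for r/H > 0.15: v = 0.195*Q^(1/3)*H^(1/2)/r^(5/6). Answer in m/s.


r/H = 25.436 / 9.272 = 2.7433
r/H > 0.15, so v = 0.195*Q^(1/3)*H^(1/2)/r^(5/6)
Q^(1/3) = 8.9183
H^(1/2) = 3.0450
r^(5/6) = 14.832
v = 0.195 * 8.9183 * 3.0450 / 14.832 = 0.35702 m/s

0.35702 m/s


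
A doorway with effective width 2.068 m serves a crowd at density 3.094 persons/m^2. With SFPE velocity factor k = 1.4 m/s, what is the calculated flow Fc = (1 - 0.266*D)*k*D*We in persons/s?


1 - 0.266*D = 1 - 0.266*3.094 = 0.17700
Fs = 0.17700 * 1.4 * 3.094 = 0.76668 persons/(s*m)
Fc = 0.76668 * 2.068 = 1.5855 persons/s

1.5855 persons/s


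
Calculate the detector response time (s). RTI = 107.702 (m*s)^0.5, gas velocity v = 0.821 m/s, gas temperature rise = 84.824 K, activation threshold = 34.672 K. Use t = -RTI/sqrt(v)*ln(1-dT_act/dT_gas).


dT_act/dT_gas = 0.40875
ln(1 - 0.40875) = -0.52552
t = -107.702 / sqrt(0.821) * -0.52552 = 62.466 s

62.466 s


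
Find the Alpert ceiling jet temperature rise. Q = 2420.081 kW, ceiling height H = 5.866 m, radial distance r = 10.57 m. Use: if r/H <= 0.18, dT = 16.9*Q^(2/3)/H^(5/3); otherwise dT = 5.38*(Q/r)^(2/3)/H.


r/H = 10.57 / 5.866 = 1.8019
r/H > 0.18, so dT = 5.38*(Q/r)^(2/3)/H
Q/r = 228.96
(Q/r)^(2/3) = 37.426
dT = 5.38 * 37.426 / 5.866 = 34.325 K

34.325 K


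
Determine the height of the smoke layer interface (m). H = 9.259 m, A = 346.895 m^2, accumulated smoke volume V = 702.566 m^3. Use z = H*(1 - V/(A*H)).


V/(A*H) = 0.21874
1 - 0.21874 = 0.78126
z = 9.259 * 0.78126 = 7.2337 m

7.2337 m


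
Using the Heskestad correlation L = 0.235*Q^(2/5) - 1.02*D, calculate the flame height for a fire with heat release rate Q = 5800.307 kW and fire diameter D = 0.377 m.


Q^(2/5) = 32.017
0.235 * Q^(2/5) = 7.5240
1.02 * D = 0.38454
L = 7.1395 m

7.1395 m


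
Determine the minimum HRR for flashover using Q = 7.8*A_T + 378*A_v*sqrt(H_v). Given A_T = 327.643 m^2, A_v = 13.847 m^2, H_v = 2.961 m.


7.8*A_T = 2555.6
sqrt(H_v) = 1.7208
378*A_v*sqrt(H_v) = 9006.7
Q = 2555.6 + 9006.7 = 11562 kW

11562 kW


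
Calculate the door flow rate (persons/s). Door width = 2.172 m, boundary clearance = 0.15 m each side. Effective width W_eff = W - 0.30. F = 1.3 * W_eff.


W_eff = 2.172 - 0.30 = 1.872 m
F = 1.3 * 1.872 = 2.4336 persons/s

2.4336 persons/s


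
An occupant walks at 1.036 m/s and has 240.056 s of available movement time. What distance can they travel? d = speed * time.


d = 1.036 * 240.056 = 248.70 m

248.70 m


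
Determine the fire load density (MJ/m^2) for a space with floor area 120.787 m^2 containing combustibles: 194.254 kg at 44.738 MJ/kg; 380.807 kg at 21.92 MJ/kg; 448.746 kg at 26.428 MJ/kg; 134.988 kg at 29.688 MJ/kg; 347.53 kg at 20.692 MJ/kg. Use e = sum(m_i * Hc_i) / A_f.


Total energy = 194.254*44.738 + 380.807*21.92 + 448.746*26.428 + 134.988*29.688 + 347.53*20.692
= 8690.535 + 8347.289 + 11859.46 + 4007.524 + 7191.091
= 40095.90 MJ
e = 40095.90 / 120.787 = 331.96 MJ/m^2

331.96 MJ/m^2


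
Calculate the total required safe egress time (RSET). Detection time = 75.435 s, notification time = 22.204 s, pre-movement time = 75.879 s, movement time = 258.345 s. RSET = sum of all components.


Total = 75.435 + 22.204 + 75.879 + 258.345 = 431.863 s

431.863 s


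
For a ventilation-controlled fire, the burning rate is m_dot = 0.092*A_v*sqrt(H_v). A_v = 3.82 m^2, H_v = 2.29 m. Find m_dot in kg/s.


sqrt(H_v) = 1.5133
m_dot = 0.092 * 3.82 * 1.5133 = 0.53183 kg/s

0.53183 kg/s


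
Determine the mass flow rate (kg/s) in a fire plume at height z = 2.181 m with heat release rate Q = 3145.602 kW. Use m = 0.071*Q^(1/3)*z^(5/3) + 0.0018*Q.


Q^(1/3) = 14.652
z^(5/3) = 3.6680
First term = 0.071 * 14.652 * 3.6680 = 3.8158
Second term = 0.0018 * 3145.602 = 5.6621
m = 9.4779 kg/s

9.4779 kg/s


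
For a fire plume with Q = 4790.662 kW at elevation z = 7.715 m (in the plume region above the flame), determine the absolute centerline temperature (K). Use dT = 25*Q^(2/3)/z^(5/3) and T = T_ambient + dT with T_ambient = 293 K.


Q^(2/3) = 284.18
z^(5/3) = 30.123
dT = 25 * 284.18 / 30.123 = 235.85 K
T = 293 + 235.85 = 528.85 K

528.85 K


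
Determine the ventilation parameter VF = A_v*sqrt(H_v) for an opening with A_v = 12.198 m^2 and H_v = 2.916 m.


sqrt(H_v) = 1.7076
VF = 12.198 * 1.7076 = 20.830 m^(5/2)

20.830 m^(5/2)


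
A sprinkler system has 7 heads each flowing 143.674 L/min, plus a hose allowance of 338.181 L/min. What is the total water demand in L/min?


Sprinkler demand = 7 * 143.674 = 1005.718 L/min
Total = 1005.718 + 338.181 = 1343.899 L/min

1343.899 L/min


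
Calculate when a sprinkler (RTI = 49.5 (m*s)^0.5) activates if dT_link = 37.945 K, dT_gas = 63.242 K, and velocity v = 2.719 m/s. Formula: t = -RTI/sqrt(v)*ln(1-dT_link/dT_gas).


dT_link/dT_gas = 0.60000
ln(1 - 0.60000) = -0.91628
t = -49.5 / sqrt(2.719) * -0.91628 = 27.506 s

27.506 s


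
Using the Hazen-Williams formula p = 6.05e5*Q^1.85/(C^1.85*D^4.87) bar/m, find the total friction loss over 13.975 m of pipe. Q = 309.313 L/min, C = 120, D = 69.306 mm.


Q^1.85 = 40480
C^1.85 = 7022.4
D^4.87 = 9.2162e+08
p/m = 0.0037840 bar/m
p_total = 0.0037840 * 13.975 = 0.052882 bar

0.052882 bar


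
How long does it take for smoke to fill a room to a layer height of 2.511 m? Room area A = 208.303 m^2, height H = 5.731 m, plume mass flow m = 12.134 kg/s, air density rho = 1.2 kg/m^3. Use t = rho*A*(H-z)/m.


H - z = 3.22 m
t = 1.2 * 208.303 * 3.22 / 12.134 = 66.333 s

66.333 s


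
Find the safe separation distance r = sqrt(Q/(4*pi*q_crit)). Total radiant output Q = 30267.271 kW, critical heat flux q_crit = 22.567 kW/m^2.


4*pi*q_crit = 283.59
Q/(4*pi*q_crit) = 106.73
r = sqrt(106.73) = 10.331 m

10.331 m


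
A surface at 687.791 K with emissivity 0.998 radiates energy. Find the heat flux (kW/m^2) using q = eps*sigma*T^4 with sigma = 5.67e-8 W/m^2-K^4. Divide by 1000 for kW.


T^4 = 2.2378e+11
q = 0.998 * 5.67e-8 * 2.2378e+11 / 1000 = 12.663 kW/m^2

12.663 kW/m^2


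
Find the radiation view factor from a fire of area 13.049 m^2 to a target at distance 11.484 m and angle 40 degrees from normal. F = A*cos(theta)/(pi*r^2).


cos(40 deg) = 0.76604
pi*r^2 = 414.32
F = 13.049 * 0.76604 / 414.32 = 0.024127

0.024127


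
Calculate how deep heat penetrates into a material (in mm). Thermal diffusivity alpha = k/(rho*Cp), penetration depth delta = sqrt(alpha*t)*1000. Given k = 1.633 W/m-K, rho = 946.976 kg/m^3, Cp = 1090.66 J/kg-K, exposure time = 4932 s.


alpha = 1.633 / (946.976 * 1090.66) = 1.5811e-06 m^2/s
alpha * t = 0.0077980
delta = sqrt(0.0077980) * 1000 = 88.306 mm

88.306 mm


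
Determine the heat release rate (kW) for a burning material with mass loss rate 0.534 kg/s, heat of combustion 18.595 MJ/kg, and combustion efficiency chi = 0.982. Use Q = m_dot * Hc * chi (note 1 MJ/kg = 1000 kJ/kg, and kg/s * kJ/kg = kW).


Hc = 18.595 MJ/kg = 18.595 * 1000 kJ/kg = 18595 kJ/kg
Q = 0.534 kg/s * 18595 kJ/kg * 0.982 = 9751.0 kW

9751.0 kW


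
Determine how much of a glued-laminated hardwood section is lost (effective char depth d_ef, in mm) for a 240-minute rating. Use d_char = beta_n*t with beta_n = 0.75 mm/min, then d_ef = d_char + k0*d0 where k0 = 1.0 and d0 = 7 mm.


d_char = 0.75 * 240 = 180 mm
d_ef = 180 + 1.0*7 = 187 mm

187 mm


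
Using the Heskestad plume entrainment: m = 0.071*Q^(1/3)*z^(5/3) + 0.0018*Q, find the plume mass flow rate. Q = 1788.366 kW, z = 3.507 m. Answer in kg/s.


Q^(1/3) = 12.138
z^(5/3) = 8.0952
First term = 0.071 * 12.138 * 8.0952 = 6.9765
Second term = 0.0018 * 1788.366 = 3.2191
m = 10.196 kg/s

10.196 kg/s


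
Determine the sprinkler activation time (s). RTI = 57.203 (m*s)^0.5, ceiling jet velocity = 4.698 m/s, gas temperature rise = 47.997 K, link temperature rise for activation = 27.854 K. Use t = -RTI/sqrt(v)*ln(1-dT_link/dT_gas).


dT_link/dT_gas = 0.58033
ln(1 - 0.58033) = -0.86828
t = -57.203 / sqrt(4.698) * -0.86828 = 22.915 s

22.915 s


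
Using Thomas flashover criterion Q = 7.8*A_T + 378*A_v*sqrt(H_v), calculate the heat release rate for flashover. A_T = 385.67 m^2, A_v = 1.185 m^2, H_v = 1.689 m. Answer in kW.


7.8*A_T = 3008.226
sqrt(H_v) = 1.2996
378*A_v*sqrt(H_v) = 582.14
Q = 3008.226 + 582.14 = 3590.4 kW

3590.4 kW


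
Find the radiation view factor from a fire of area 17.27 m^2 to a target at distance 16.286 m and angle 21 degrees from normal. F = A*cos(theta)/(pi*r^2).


cos(21 deg) = 0.93358
pi*r^2 = 833.26
F = 17.27 * 0.93358 / 833.26 = 0.019349

0.019349


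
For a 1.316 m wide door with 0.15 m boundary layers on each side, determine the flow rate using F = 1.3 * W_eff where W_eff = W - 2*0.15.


W_eff = 1.316 - 0.30 = 1.016 m
F = 1.3 * 1.016 = 1.3208 persons/s

1.3208 persons/s


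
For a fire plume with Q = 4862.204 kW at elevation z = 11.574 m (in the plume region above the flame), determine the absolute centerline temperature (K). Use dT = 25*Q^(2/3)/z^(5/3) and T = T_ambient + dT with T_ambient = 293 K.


Q^(2/3) = 287.00
z^(5/3) = 59.221
dT = 25 * 287.00 / 59.221 = 121.16 K
T = 293 + 121.16 = 414.16 K

414.16 K


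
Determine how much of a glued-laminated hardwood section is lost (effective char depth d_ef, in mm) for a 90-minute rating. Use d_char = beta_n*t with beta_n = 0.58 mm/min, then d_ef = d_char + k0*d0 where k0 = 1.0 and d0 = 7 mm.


d_char = 0.58 * 90 = 52.2 mm
d_ef = 52.2 + 1.0*7 = 59.2 mm

59.2 mm


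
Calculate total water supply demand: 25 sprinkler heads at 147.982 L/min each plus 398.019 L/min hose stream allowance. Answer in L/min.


Sprinkler demand = 25 * 147.982 = 3699.55 L/min
Total = 3699.55 + 398.019 = 4097.569 L/min

4097.569 L/min


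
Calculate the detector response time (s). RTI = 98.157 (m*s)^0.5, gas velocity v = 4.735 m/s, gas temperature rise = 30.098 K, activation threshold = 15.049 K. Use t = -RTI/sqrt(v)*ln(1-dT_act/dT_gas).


dT_act/dT_gas = 0.5
ln(1 - 0.5) = -0.69315
t = -98.157 / sqrt(4.735) * -0.69315 = 31.267 s

31.267 s


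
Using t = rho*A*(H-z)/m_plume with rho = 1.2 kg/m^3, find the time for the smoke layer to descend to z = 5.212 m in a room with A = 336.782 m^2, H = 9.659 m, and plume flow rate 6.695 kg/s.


H - z = 4.447 m
t = 1.2 * 336.782 * 4.447 / 6.695 = 268.44 s

268.44 s


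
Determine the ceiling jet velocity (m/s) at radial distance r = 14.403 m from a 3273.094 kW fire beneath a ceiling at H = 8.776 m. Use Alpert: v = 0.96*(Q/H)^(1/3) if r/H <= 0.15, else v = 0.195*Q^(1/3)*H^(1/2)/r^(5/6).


r/H = 14.403 / 8.776 = 1.6412
r/H > 0.15, so v = 0.195*Q^(1/3)*H^(1/2)/r^(5/6)
Q^(1/3) = 14.847
H^(1/2) = 2.9624
r^(5/6) = 9.2337
v = 0.195 * 14.847 * 2.9624 / 9.2337 = 0.92888 m/s

0.92888 m/s


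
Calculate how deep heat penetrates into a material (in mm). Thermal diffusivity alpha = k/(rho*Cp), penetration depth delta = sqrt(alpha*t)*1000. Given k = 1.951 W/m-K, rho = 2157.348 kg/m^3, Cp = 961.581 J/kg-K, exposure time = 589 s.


alpha = 1.951 / (2157.348 * 961.581) = 9.4048e-07 m^2/s
alpha * t = 0.00055394
delta = sqrt(0.00055394) * 1000 = 23.536 mm

23.536 mm


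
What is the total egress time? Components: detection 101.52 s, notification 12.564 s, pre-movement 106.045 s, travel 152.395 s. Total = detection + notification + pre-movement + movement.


Total = 101.52 + 12.564 + 106.045 + 152.395 = 372.524 s

372.524 s


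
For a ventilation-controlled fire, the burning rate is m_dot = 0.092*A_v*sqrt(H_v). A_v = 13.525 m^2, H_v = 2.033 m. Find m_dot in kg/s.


sqrt(H_v) = 1.4258
m_dot = 0.092 * 13.525 * 1.4258 = 1.7742 kg/s

1.7742 kg/s


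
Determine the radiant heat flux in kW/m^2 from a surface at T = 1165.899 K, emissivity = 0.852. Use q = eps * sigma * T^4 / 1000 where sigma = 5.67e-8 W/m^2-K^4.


T^4 = 1.8478e+12
q = 0.852 * 5.67e-8 * 1.8478e+12 / 1000 = 89.262 kW/m^2

89.262 kW/m^2


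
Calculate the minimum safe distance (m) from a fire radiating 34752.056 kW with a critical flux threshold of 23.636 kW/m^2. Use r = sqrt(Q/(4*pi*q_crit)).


4*pi*q_crit = 297.02
Q/(4*pi*q_crit) = 117.00
r = sqrt(117.00) = 10.817 m

10.817 m


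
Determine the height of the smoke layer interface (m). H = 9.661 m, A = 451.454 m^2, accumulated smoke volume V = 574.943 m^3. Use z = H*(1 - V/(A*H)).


V/(A*H) = 0.13182
1 - 0.13182 = 0.86818
z = 9.661 * 0.86818 = 8.3875 m

8.3875 m


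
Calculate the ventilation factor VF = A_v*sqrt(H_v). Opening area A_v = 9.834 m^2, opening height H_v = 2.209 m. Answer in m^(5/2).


sqrt(H_v) = 1.4863
VF = 9.834 * 1.4863 = 14.616 m^(5/2)

14.616 m^(5/2)


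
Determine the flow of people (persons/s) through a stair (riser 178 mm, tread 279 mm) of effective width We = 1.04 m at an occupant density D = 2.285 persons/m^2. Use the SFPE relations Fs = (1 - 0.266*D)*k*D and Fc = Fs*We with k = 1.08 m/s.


1 - 0.266*D = 1 - 0.266*2.285 = 0.39219
Fs = 0.39219 * 1.08 * 2.285 = 0.96785 persons/(s*m)
Fc = 0.96785 * 1.04 = 1.0066 persons/s

1.0066 persons/s


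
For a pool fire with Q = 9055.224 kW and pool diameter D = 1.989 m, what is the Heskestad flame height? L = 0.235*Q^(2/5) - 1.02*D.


Q^(2/5) = 38.261
0.235 * Q^(2/5) = 8.9914
1.02 * D = 2.0288
L = 6.9626 m

6.9626 m


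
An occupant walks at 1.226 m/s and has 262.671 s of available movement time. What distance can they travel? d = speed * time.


d = 1.226 * 262.671 = 322.03 m

322.03 m


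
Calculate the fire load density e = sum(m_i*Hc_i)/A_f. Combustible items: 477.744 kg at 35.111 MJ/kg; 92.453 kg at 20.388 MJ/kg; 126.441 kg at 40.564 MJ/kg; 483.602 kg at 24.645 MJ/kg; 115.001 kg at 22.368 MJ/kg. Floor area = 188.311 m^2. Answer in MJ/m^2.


Total energy = 477.744*35.111 + 92.453*20.388 + 126.441*40.564 + 483.602*24.645 + 115.001*22.368
= 16774.07 + 1884.932 + 5128.953 + 11918.37 + 2572.342
= 38278.67 MJ
e = 38278.67 / 188.311 = 203.27 MJ/m^2

203.27 MJ/m^2


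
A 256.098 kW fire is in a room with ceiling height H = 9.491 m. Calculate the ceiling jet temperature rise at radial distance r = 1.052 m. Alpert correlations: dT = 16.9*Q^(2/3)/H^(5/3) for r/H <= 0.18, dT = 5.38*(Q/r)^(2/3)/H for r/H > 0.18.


r/H = 1.052 / 9.491 = 0.11084
r/H <= 0.18, so dT = 16.9*Q^(2/3)/H^(5/3)
Q^(2/3) = 40.328
H^(5/3) = 42.545
dT = 16.9 * 40.328 / 42.545 = 16.019 K

16.019 K


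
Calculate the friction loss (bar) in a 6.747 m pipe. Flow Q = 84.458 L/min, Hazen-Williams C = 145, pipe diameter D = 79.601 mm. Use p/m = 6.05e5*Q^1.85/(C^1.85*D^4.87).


Q^1.85 = 3666.8
C^1.85 = 9966.2
D^4.87 = 1.8091e+09
p/m = 0.00012304 bar/m
p_total = 0.00012304 * 6.747 = 0.00083013 bar

0.00083013 bar


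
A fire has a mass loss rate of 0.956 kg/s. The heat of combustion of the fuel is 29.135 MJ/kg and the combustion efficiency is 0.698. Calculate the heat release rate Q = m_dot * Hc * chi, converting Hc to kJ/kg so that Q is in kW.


Hc = 29.135 MJ/kg = 29.135 * 1000 kJ/kg = 29135 kJ/kg
Q = 0.956 kg/s * 29135 kJ/kg * 0.698 = 19441 kW

19441 kW


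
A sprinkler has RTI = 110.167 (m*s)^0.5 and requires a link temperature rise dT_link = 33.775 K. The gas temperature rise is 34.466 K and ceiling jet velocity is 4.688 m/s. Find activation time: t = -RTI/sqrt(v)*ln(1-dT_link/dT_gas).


dT_link/dT_gas = 0.97995
ln(1 - 0.97995) = -3.9096
t = -110.167 / sqrt(4.688) * -3.9096 = 198.92 s

198.92 s


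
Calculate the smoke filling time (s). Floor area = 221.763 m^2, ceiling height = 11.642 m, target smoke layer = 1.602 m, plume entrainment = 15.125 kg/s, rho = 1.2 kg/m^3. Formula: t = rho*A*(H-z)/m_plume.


H - z = 10.04 m
t = 1.2 * 221.763 * 10.04 / 15.125 = 176.65 s

176.65 s


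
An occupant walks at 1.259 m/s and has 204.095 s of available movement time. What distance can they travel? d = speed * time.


d = 1.259 * 204.095 = 256.96 m

256.96 m


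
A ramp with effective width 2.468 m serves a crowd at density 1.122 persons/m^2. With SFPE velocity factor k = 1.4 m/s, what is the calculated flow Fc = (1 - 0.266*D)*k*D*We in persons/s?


1 - 0.266*D = 1 - 0.266*1.122 = 0.70155
Fs = 0.70155 * 1.4 * 1.122 = 1.1020 persons/(s*m)
Fc = 1.1020 * 2.468 = 2.7197 persons/s

2.7197 persons/s


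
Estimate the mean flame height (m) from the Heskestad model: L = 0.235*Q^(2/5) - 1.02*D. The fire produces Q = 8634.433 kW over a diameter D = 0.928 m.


Q^(2/5) = 37.540
0.235 * Q^(2/5) = 8.8219
1.02 * D = 0.94656
L = 7.8753 m

7.8753 m


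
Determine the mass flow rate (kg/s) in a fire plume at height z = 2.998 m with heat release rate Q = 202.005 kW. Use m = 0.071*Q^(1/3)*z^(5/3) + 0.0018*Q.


Q^(1/3) = 5.8675
z^(5/3) = 6.2333
First term = 0.071 * 5.8675 * 6.2333 = 2.5968
Second term = 0.0018 * 202.005 = 0.36361
m = 2.9604 kg/s

2.9604 kg/s


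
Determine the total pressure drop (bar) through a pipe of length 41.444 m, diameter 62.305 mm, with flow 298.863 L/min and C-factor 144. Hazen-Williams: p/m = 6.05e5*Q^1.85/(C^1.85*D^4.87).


Q^1.85 = 37986
C^1.85 = 9839.4
D^4.87 = 5.4869e+08
p/m = 0.0042568 bar/m
p_total = 0.0042568 * 41.444 = 0.17642 bar

0.17642 bar


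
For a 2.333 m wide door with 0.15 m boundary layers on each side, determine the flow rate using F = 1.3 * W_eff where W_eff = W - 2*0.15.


W_eff = 2.333 - 0.30 = 2.033 m
F = 1.3 * 2.033 = 2.6429 persons/s

2.6429 persons/s


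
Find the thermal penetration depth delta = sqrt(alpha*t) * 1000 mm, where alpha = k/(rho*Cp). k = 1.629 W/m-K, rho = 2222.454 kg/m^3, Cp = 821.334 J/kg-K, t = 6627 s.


alpha = 1.629 / (2222.454 * 821.334) = 8.9242e-07 m^2/s
alpha * t = 0.0059141
delta = sqrt(0.0059141) * 1000 = 76.903 mm

76.903 mm


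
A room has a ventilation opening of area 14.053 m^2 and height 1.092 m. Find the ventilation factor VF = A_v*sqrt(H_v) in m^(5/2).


sqrt(H_v) = 1.0450
VF = 14.053 * 1.0450 = 14.685 m^(5/2)

14.685 m^(5/2)


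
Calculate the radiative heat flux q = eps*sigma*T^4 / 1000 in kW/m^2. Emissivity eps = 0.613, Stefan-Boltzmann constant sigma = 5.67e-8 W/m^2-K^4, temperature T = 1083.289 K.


T^4 = 1.3771e+12
q = 0.613 * 5.67e-8 * 1.3771e+12 / 1000 = 47.865 kW/m^2

47.865 kW/m^2


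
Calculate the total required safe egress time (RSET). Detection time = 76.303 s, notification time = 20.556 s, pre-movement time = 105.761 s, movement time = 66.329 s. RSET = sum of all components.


Total = 76.303 + 20.556 + 105.761 + 66.329 = 268.949 s

268.949 s


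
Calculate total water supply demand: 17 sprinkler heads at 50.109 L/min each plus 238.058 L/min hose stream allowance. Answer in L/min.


Sprinkler demand = 17 * 50.109 = 851.853 L/min
Total = 851.853 + 238.058 = 1089.911 L/min

1089.911 L/min


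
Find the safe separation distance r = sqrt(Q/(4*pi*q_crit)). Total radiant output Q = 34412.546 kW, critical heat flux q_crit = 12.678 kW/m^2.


4*pi*q_crit = 159.32
Q/(4*pi*q_crit) = 216.00
r = sqrt(216.00) = 14.697 m

14.697 m


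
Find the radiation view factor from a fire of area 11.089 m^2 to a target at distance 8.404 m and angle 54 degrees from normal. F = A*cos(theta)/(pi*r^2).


cos(54 deg) = 0.58779
pi*r^2 = 221.88
F = 11.089 * 0.58779 / 221.88 = 0.029376

0.029376


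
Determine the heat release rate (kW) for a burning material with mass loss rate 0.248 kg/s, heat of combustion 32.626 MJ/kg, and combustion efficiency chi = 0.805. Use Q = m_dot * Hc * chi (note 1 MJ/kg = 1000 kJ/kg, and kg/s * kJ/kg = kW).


Hc = 32.626 MJ/kg = 32.626 * 1000 kJ/kg = 32626 kJ/kg
Q = 0.248 kg/s * 32626 kJ/kg * 0.805 = 6513.5 kW

6513.5 kW


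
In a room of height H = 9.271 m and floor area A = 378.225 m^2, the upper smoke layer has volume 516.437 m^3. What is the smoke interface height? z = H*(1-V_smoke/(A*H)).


V/(A*H) = 0.14728
1 - 0.14728 = 0.85272
z = 9.271 * 0.85272 = 7.9056 m

7.9056 m
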